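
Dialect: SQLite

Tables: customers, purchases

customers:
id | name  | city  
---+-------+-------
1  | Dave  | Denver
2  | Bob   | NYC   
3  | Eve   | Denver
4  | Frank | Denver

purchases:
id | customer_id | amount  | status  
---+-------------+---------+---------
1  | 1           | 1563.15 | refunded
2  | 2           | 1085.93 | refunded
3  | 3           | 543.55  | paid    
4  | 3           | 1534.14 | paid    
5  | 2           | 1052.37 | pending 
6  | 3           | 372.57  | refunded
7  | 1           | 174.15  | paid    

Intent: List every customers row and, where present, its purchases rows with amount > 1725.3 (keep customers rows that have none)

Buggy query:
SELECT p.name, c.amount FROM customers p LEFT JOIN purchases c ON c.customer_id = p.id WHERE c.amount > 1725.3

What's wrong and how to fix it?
Bug: Filtering c.amount in WHERE discards the NULL rows produced by LEFT JOIN, turning it into an inner join

Fix: Move the right-table condition into the ON clause so unmatched parents are kept

Corrected query:
SELECT p.name, c.amount FROM customers p LEFT JOIN purchases c ON c.customer_id = p.id AND c.amount > 1725.3

Result:
name  | amount
------+-------
Dave  | NULL  
Bob   | NULL  
Eve   | NULL  
Frank | NULL  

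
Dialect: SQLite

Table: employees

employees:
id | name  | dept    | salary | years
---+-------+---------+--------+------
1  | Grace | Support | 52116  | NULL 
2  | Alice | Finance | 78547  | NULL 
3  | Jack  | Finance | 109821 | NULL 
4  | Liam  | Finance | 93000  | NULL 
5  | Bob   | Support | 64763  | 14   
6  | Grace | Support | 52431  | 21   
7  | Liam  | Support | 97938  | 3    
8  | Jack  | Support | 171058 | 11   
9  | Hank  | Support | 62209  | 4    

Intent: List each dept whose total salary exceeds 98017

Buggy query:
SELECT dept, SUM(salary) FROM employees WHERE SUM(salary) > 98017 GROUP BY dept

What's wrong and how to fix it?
Bug: SUM(salary) is an aggregate, but WHERE filters rows before aggregation

Fix: Use HAVING (which filters groups after aggregation) instead of WHERE

Corrected query:
SELECT dept, SUM(salary) FROM employees GROUP BY dept HAVING SUM(salary) > 98017

Result:
dept    | SUM(salary)
--------+------------
Finance | 281368     
Support | 500515     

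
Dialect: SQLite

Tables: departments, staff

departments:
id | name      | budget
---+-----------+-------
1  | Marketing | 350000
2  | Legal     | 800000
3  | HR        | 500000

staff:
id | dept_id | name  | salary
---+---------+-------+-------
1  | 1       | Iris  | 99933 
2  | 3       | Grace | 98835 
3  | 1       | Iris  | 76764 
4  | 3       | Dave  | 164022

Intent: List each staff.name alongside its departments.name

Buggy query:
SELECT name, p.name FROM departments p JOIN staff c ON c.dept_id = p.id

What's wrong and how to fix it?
Bug: 'name' exists in both joined tables, so the database can't tell which one is meant

Fix: Qualify the column with its table alias (c.name)

Corrected query:
SELECT c.name, p.name FROM departments p JOIN staff c ON c.dept_id = p.id

Result:
name  | name     
------+----------
Iris  | Marketing
Grace | HR       
Iris  | Marketing
Dave  | HR       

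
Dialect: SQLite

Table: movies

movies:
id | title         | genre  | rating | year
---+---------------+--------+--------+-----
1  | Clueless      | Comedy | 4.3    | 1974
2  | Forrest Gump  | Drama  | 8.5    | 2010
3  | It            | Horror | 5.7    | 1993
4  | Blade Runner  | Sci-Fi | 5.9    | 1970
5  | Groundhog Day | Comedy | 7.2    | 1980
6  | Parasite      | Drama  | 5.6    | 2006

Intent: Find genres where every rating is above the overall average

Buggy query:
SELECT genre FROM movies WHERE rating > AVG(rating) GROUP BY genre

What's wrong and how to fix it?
Bug: AVG() is an aggregate; it can't sit directly in WHERE

Fix: Use a subquery for AVG and a HAVING MIN(...) filter so the condition holds for every row in the group

Corrected query:
SELECT genre FROM movies GROUP BY genre HAVING MIN(rating) > (SELECT AVG(rating) FROM movies)

Result:
(no rows)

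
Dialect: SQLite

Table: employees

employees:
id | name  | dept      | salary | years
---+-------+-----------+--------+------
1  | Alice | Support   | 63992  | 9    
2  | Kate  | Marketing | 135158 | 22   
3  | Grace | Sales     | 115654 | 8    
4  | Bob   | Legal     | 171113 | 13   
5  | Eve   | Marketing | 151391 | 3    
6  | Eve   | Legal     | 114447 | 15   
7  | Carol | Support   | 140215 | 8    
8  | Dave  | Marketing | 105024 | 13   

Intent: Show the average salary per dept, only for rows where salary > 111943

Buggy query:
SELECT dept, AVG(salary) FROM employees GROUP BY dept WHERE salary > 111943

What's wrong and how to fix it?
Bug: WHERE cannot follow GROUP BY

Fix: Place WHERE between FROM and GROUP BY

Corrected query:
SELECT dept, AVG(salary) FROM employees WHERE salary > 111943 GROUP BY dept

Result:
dept      | AVG(salary)
----------+------------
Legal     | 142780     
Marketing | 143274.5   
Sales     | 115654     
Support   | 140215     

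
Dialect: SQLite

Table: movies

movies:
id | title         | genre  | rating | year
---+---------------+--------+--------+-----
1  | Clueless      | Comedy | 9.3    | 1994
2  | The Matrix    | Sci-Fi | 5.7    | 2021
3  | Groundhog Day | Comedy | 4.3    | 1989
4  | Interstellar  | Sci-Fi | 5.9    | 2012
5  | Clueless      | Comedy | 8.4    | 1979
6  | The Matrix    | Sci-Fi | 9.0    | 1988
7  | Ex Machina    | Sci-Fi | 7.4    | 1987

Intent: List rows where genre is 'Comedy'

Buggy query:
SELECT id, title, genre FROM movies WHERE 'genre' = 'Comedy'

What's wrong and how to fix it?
Bug: 'genre' in single quotes is a string literal, not the column; the comparison is literal-vs-literal and never true

Fix: Remove the quotes around the column name (or use double quotes for an identifier)

Corrected query:
SELECT id, title, genre FROM movies WHERE genre = 'Comedy'

Result:
id | title         | genre 
---+---------------+-------
1  | Clueless      | Comedy
3  | Groundhog Day | Comedy
5  | Clueless      | Comedy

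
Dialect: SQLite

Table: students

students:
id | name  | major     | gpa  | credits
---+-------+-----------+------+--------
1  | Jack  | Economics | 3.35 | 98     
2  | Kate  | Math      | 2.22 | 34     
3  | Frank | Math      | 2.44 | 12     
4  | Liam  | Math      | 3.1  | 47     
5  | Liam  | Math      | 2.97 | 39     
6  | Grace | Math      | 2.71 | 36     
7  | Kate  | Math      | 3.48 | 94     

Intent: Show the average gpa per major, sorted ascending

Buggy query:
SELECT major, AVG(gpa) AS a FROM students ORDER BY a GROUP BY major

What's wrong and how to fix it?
Bug: ORDER BY appears before GROUP BY; SQL clause order requires GROUP BY first

Fix: Move ORDER BY to the end, after GROUP BY

Corrected query:
SELECT major, AVG(gpa) AS a FROM students GROUP BY major ORDER BY a

Result:
major     | a   
----------+-----
Math      | 2.82
Economics | 3.35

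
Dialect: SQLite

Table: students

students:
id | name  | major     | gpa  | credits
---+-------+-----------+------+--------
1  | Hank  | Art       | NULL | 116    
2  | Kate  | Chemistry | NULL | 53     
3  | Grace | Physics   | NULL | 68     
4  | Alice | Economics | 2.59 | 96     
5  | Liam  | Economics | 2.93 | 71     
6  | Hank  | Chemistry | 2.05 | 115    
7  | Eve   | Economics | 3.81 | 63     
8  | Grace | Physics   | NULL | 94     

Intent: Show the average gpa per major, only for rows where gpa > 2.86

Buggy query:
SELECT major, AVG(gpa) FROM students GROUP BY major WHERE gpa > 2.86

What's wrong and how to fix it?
Bug: WHERE cannot follow GROUP BY

Fix: Move the WHERE clause before GROUP BY

Corrected query:
SELECT major, AVG(gpa) FROM students WHERE gpa > 2.86 GROUP BY major

Result:
major     | AVG(gpa)
----------+---------
Economics | 3.37    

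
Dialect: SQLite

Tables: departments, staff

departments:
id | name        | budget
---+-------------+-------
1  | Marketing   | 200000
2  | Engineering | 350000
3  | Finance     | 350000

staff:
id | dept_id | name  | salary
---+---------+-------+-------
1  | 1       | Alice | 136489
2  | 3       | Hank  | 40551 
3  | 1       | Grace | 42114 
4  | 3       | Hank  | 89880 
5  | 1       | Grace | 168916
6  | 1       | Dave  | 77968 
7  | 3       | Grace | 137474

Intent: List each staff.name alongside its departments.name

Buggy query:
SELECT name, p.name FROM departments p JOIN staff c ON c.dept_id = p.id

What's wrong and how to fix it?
Bug: 'name' exists in both joined tables, so the database can't tell which one is meant

Fix: Qualify the column with its table alias (c.name)

Corrected query:
SELECT c.name, p.name FROM departments p JOIN staff c ON c.dept_id = p.id

Result:
name  | name     
------+----------
Alice | Marketing
Hank  | Finance  
Grace | Marketing
Hank  | Finance  
Grace | Marketing
Dave  | Marketing
Grace | Finance  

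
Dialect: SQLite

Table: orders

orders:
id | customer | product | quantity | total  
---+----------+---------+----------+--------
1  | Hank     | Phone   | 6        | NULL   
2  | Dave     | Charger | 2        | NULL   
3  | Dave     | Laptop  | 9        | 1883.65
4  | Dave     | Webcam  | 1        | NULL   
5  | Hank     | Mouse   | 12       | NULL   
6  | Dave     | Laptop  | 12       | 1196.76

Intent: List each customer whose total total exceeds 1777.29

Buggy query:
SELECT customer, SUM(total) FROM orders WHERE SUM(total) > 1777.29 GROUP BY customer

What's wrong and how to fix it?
Bug: Aggregate functions cannot appear in a WHERE clause

Fix: Move the aggregate condition to a HAVING clause

Corrected query:
SELECT customer, SUM(total) FROM orders GROUP BY customer HAVING SUM(total) > 1777.29

Result:
customer | SUM(total)
---------+-----------
Dave     | 3080.41   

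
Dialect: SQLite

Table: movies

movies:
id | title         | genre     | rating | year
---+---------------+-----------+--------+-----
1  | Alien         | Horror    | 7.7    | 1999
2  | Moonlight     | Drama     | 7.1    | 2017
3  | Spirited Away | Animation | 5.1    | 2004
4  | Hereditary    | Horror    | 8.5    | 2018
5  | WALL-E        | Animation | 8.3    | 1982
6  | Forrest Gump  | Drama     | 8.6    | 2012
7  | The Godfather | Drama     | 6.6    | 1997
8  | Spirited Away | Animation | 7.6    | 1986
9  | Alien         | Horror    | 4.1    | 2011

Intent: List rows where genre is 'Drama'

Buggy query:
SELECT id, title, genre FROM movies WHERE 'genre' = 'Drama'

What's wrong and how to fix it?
Bug: 'genre' in single quotes is a string literal, not the column; the comparison is literal-vs-literal and never true

Fix: Remove the quotes around the column name (or use double quotes for an identifier)

Corrected query:
SELECT id, title, genre FROM movies WHERE genre = 'Drama'

Result:
id | title         | genre
---+---------------+------
2  | Moonlight     | Drama
6  | Forrest Gump  | Drama
7  | The Godfather | Drama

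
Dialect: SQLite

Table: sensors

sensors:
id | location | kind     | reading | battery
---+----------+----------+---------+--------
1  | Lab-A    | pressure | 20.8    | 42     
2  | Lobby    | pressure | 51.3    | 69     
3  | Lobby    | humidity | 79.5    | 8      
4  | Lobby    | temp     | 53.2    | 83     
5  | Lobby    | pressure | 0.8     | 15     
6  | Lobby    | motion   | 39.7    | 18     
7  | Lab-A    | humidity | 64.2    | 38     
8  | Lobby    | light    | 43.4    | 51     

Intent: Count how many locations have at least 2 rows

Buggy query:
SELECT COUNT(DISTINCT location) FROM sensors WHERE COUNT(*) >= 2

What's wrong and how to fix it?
Bug: COUNT(*) cannot appear in WHERE; the per-group count doesn't exist yet

Fix: Group first with HAVING COUNT(*) >= 2, then COUNT the resulting groups

Corrected query:
SELECT COUNT(*) FROM (SELECT location FROM sensors GROUP BY location HAVING COUNT(*) >= 2)

Result:
COUNT(*)
--------
2       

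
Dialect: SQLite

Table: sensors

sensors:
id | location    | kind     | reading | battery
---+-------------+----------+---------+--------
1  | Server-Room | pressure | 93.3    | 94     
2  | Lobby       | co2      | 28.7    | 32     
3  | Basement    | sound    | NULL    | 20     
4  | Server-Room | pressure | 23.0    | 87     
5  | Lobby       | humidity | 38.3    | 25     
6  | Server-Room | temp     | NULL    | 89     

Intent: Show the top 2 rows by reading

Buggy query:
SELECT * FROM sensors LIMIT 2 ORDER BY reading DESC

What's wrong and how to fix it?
Bug: ORDER BY cannot follow LIMIT; LIMIT is the final clause

Fix: Sort with ORDER BY, then apply LIMIT

Corrected query:
SELECT * FROM sensors ORDER BY reading DESC LIMIT 2

Result:
id | location    | kind     | reading | battery
---+-------------+----------+---------+--------
1  | Server-Room | pressure | 93.3    | 94     
5  | Lobby       | humidity | 38.3    | 25     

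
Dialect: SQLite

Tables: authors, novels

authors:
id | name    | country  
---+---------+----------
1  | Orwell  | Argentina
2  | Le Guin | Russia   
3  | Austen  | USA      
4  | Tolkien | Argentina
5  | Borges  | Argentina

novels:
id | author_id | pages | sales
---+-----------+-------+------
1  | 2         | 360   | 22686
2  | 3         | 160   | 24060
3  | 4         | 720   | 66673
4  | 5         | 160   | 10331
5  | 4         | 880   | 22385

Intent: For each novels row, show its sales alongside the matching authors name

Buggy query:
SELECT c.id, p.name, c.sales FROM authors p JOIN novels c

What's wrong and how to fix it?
Bug: JOIN with no ON clause produces a cartesian product; every novels row pairs with every authors row

Fix: Specify the join condition linking the foreign key to the parent id

Corrected query:
SELECT c.id, p.name, c.sales FROM authors p JOIN novels c ON c.author_id = p.id

Result:
id | name    | sales
---+---------+------
1  | Le Guin | 22686
2  | Austen  | 24060
3  | Tolkien | 66673
4  | Borges  | 10331
5  | Tolkien | 22385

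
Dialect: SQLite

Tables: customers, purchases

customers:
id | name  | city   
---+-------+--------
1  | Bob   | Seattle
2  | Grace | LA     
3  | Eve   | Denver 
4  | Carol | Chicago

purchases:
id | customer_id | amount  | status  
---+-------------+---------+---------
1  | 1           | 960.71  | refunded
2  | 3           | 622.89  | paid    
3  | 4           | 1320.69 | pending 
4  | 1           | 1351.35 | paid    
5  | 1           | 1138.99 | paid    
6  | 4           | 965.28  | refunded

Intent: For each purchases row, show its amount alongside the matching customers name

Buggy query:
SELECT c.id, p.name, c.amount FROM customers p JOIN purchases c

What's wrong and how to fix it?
Bug: Missing join condition: each purchases row is matched to all customers rows instead of just its own

Fix: Specify the join condition linking the foreign key to the parent id

Corrected query:
SELECT c.id, p.name, c.amount FROM customers p JOIN purchases c ON c.customer_id = p.id

Result:
id | name  | amount 
---+-------+--------
1  | Bob   | 960.71 
2  | Eve   | 622.89 
3  | Carol | 1320.69
4  | Bob   | 1351.35
5  | Bob   | 1138.99
6  | Carol | 965.28 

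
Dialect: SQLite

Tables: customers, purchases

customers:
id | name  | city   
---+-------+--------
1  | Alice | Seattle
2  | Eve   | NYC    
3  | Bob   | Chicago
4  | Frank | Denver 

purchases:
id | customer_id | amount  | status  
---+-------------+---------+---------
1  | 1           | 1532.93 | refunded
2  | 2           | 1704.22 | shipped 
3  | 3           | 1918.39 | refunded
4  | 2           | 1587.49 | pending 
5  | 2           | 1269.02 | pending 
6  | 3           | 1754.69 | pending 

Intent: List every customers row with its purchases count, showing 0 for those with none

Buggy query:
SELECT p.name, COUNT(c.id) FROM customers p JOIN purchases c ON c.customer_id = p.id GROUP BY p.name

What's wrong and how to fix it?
Bug: An inner join excludes parents with zero children

Fix: Switch to LEFT JOIN to retain unmatched parent rows

Corrected query:
SELECT p.name, COUNT(c.id) FROM customers p LEFT JOIN purchases c ON c.customer_id = p.id GROUP BY p.name

Result:
name  | COUNT(c.id)
------+------------
Alice | 1          
Bob   | 2          
Eve   | 3          
Frank | 0          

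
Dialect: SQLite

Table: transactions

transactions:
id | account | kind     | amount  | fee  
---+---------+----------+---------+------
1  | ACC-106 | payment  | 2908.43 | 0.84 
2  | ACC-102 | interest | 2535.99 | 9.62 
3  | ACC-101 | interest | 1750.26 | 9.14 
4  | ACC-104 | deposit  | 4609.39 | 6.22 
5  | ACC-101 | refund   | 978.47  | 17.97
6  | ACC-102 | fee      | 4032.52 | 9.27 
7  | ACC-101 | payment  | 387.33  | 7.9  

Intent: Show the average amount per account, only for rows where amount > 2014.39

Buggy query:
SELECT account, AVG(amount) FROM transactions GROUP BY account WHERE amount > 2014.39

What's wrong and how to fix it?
Bug: WHERE cannot follow GROUP BY

Fix: Move the WHERE clause before GROUP BY

Corrected query:
SELECT account, AVG(amount) FROM transactions WHERE amount > 2014.39 GROUP BY account

Result:
account | AVG(amount)
--------+------------
ACC-102 | 3284.255   
ACC-104 | 4609.39    
ACC-106 | 2908.43    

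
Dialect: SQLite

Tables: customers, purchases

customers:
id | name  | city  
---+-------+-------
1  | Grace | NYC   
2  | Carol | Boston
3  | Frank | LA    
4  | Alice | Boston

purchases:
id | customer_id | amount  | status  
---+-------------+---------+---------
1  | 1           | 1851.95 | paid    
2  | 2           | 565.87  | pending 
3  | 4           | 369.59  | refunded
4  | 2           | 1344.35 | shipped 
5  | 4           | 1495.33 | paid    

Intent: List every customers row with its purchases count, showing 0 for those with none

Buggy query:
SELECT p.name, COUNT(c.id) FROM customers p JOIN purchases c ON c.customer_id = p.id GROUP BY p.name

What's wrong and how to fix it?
Bug: An inner join excludes parents with zero children

Fix: Switch to LEFT JOIN to retain unmatched parent rows

Corrected query:
SELECT p.name, COUNT(c.id) FROM customers p LEFT JOIN purchases c ON c.customer_id = p.id GROUP BY p.name

Result:
name  | COUNT(c.id)
------+------------
Alice | 2          
Carol | 2          
Frank | 0          
Grace | 1          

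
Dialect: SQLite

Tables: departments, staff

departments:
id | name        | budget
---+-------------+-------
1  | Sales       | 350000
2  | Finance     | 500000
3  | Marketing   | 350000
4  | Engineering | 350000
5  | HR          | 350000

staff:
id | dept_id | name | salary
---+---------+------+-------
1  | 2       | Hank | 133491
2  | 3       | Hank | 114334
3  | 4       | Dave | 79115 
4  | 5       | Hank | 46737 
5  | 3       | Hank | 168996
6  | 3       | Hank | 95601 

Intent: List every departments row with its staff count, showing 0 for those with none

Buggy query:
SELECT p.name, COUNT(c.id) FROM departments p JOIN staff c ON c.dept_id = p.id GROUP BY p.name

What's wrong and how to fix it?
Bug: An inner join excludes parents with zero children

Fix: Use LEFT JOIN so parents without children still appear (COUNT(c.id) gives 0)

Corrected query:
SELECT p.name, COUNT(c.id) FROM departments p LEFT JOIN staff c ON c.dept_id = p.id GROUP BY p.name

Result:
name        | COUNT(c.id)
------------+------------
Engineering | 1          
Finance     | 1          
HR          | 1          
Marketing   | 3          
Sales       | 0          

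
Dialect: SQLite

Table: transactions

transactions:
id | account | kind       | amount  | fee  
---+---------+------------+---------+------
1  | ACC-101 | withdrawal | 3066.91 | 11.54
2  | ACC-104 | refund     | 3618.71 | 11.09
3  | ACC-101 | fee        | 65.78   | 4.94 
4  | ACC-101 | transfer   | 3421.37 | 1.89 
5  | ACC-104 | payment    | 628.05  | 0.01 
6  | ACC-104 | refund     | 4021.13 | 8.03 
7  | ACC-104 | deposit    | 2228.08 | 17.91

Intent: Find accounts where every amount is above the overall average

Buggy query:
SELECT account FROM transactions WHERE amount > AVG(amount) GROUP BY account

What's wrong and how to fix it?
Bug: WHERE evaluates per row before aggregation, so AVG() is unavailable

Fix: Compute the overall average in a scalar subquery and compare each group's MIN against it in HAVING

Corrected query:
SELECT account FROM transactions GROUP BY account HAVING MIN(amount) > (SELECT AVG(amount) FROM transactions)

Result:
(no rows)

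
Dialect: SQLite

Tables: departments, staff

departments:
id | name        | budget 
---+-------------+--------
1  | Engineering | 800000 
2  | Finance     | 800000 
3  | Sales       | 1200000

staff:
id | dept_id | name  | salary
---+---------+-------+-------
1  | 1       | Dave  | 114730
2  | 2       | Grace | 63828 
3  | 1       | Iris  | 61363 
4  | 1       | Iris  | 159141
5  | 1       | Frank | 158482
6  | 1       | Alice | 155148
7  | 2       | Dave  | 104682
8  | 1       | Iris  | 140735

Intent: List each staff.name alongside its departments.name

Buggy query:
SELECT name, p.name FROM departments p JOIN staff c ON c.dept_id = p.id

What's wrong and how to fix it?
Bug: Both tables have a 'name' column; the unqualified reference is ambiguous

Fix: Prefix ambiguous columns with the table alias

Corrected query:
SELECT c.name, p.name FROM departments p JOIN staff c ON c.dept_id = p.id

Result:
name  | name       
------+------------
Dave  | Engineering
Grace | Finance    
Iris  | Engineering
Iris  | Engineering
Frank | Engineering
Alice | Engineering
Dave  | Finance    
Iris  | Engineering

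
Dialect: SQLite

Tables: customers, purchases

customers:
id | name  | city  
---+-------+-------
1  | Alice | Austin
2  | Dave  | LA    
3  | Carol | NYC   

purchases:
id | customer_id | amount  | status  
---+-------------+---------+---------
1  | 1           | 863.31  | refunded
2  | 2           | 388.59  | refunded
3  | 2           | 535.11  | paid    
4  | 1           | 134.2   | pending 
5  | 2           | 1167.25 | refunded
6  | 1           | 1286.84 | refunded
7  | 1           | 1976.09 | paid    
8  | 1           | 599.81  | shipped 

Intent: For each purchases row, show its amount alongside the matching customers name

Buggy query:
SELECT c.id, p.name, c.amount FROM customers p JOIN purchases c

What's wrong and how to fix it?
Bug: Missing join condition: each purchases row is matched to all customers rows instead of just its own

Fix: Specify the join condition linking the foreign key to the parent id

Corrected query:
SELECT c.id, p.name, c.amount FROM customers p JOIN purchases c ON c.customer_id = p.id

Result:
id | name  | amount 
---+-------+--------
1  | Alice | 863.31 
2  | Dave  | 388.59 
3  | Dave  | 535.11 
4  | Alice | 134.2  
5  | Dave  | 1167.25
6  | Alice | 1286.84
7  | Alice | 1976.09
8  | Alice | 599.81 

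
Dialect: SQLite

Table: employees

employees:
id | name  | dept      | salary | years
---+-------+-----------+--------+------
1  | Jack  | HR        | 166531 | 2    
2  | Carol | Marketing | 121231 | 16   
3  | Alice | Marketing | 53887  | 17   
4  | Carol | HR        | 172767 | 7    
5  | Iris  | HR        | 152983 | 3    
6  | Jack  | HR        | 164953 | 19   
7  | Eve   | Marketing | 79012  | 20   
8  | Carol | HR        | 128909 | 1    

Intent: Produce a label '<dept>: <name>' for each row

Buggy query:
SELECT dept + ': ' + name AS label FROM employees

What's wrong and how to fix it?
Bug: '+' is numeric addition; on text columns SQLite converts them to 0 instead of concatenating

Fix: Replace + with || to concatenate text

Corrected query:
SELECT dept || ': ' || name AS label FROM employees

Result:
label           
----------------
HR: Jack        
Marketing: Carol
Marketing: Alice
HR: Carol       
HR: Iris        
HR: Jack        
Marketing: Eve  
HR: Carol       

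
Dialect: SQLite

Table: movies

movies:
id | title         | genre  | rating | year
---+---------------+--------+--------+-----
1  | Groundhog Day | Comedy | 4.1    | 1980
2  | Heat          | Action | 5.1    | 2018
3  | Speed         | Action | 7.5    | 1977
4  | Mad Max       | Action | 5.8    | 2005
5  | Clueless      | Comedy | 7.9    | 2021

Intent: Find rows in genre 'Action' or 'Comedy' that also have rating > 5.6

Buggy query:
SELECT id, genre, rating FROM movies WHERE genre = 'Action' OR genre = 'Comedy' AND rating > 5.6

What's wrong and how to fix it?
Bug: Without parentheses, AND is evaluated before OR, so the rating filter only applies to the 'Comedy' branch

Fix: Add parentheses around the OR so the AND applies to both alternatives

Corrected query:
SELECT id, genre, rating FROM movies WHERE (genre = 'Action' OR genre = 'Comedy') AND rating > 5.6

Result:
id | genre  | rating
---+--------+-------
3  | Action | 7.5   
4  | Action | 5.8   
5  | Comedy | 7.9   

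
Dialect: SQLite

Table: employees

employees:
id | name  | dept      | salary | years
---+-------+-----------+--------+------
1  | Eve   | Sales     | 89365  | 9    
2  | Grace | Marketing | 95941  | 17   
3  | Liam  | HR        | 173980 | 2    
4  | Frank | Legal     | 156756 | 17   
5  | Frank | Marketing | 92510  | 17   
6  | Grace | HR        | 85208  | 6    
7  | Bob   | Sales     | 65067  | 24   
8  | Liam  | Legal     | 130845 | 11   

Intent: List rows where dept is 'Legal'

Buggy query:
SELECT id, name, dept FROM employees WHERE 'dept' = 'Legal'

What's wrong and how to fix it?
Bug: Single quotes denote string literals in SQL; the column name is being compared as a constant string

Fix: Remove the quotes around the column name (or use double quotes for an identifier)

Corrected query:
SELECT id, name, dept FROM employees WHERE dept = 'Legal'

Result:
id | name  | dept 
---+-------+------
4  | Frank | Legal
8  | Liam  | Legal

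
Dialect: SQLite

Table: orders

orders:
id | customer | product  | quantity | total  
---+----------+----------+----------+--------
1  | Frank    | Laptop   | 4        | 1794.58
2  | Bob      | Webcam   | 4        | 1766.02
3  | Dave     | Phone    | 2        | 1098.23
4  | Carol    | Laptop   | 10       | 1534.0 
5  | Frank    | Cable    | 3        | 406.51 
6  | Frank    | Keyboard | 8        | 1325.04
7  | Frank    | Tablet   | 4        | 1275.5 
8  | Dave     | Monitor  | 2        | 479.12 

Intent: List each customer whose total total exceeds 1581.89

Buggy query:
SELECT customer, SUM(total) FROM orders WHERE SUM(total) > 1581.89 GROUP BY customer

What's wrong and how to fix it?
Bug: SUM(total) is an aggregate, but WHERE filters rows before aggregation

Fix: Use HAVING (which filters groups after aggregation) instead of WHERE

Corrected query:
SELECT customer, SUM(total) FROM orders GROUP BY customer HAVING SUM(total) > 1581.89

Result:
customer | SUM(total)
---------+-----------
Bob      | 1766.02   
Frank    | 4801.63   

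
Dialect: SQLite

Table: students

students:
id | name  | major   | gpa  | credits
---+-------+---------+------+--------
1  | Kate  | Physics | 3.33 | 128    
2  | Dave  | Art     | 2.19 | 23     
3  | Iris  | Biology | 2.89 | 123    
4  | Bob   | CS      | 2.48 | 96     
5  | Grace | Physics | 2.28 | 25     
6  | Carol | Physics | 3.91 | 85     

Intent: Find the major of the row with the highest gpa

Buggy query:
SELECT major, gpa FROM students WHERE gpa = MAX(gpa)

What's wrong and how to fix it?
Bug: WHERE is evaluated per row; an aggregate over the whole table isn't defined there

Fix: Wrap MAX in a scalar subquery so WHERE compares against a single value

Corrected query:
SELECT major, gpa FROM students WHERE gpa = (SELECT MAX(gpa) FROM students)

Result:
major   | gpa 
--------+-----
Physics | 3.91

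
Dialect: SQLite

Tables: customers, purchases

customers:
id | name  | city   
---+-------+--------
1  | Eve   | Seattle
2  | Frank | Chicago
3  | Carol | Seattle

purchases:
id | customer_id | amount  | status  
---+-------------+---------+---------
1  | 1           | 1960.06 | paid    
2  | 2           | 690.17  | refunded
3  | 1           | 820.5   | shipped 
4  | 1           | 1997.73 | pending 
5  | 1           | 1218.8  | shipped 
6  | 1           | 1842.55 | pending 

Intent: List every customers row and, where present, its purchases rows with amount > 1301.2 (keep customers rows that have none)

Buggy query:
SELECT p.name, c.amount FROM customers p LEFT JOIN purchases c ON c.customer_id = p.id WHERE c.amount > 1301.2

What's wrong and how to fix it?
Bug: A WHERE condition on the right-hand table after LEFT JOIN drops unmatched parents

Fix: Move the right-table condition into the ON clause so unmatched parents are kept

Corrected query:
SELECT p.name, c.amount FROM customers p LEFT JOIN purchases c ON c.customer_id = p.id AND c.amount > 1301.2

Result:
name  | amount 
------+--------
Eve   | 1842.55
Eve   | 1960.06
Eve   | 1997.73
Frank | NULL   
Carol | NULL   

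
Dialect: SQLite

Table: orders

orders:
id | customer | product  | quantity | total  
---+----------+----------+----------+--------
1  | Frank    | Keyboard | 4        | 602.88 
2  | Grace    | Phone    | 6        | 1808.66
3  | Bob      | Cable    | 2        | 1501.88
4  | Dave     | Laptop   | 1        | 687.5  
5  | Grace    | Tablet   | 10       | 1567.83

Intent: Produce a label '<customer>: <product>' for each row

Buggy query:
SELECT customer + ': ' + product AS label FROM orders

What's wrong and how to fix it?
Bug: '+' is numeric addition; on text columns SQLite converts them to 0 instead of concatenating

Fix: Replace + with || to concatenate text

Corrected query:
SELECT customer || ': ' || product AS label FROM orders

Result:
label          
---------------
Frank: Keyboard
Grace: Phone   
Bob: Cable     
Dave: Laptop   
Grace: Tablet  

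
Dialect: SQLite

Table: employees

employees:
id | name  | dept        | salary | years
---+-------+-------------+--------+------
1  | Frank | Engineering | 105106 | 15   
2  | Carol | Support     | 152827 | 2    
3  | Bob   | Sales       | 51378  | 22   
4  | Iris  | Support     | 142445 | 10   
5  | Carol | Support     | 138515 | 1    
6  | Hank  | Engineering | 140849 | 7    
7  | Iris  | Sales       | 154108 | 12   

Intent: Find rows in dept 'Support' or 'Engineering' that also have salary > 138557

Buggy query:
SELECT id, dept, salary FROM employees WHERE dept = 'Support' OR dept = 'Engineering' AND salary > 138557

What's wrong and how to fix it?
Bug: Without parentheses, AND is evaluated before OR, so the salary filter only applies to the 'Engineering' branch

Fix: Group the OR with parentheses (or use IN), then AND the threshold

Corrected query:
SELECT id, dept, salary FROM employees WHERE (dept = 'Support' OR dept = 'Engineering') AND salary > 138557

Result:
id | dept        | salary
---+-------------+-------
2  | Support     | 152827
4  | Support     | 142445
6  | Engineering | 140849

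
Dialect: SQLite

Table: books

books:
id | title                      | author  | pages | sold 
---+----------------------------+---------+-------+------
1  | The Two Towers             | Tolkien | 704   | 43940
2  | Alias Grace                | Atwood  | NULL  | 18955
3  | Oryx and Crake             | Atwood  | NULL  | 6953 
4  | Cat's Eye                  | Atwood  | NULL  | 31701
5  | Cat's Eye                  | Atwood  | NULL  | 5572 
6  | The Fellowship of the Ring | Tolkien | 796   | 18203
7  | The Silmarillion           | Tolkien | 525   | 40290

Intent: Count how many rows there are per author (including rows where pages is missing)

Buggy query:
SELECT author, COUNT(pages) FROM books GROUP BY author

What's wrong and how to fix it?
Bug: COUNT(column) counts non-NULL values only; rows with NULL pages aren't counted

Fix: Replace COUNT(pages) with COUNT(*)

Corrected query:
SELECT author, COUNT(*) FROM books GROUP BY author

Result:
author  | COUNT(*)
--------+---------
Atwood  | 4       
Tolkien | 3       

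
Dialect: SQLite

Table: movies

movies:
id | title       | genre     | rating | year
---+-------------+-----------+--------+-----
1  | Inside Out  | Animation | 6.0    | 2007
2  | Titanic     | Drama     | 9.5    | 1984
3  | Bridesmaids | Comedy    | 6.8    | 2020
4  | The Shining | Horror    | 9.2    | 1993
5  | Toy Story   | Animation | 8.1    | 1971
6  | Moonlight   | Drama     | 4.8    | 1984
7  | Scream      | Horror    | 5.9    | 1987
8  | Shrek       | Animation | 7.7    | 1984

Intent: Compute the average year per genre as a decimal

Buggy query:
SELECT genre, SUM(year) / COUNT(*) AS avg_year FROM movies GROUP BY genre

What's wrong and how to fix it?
Bug: SUM(year) and COUNT(*) are both integers; the division truncates the fractional part

Fix: Cast one side to REAL so the division keeps the fractional part

Corrected query:
SELECT genre, SUM(year) * 1.0 / COUNT(*) AS avg_year FROM movies GROUP BY genre

Result:
genre     | avg_year   
----------+------------
Animation | 1987.333333
Comedy    | 2020       
Drama     | 1984       
Horror    | 1990       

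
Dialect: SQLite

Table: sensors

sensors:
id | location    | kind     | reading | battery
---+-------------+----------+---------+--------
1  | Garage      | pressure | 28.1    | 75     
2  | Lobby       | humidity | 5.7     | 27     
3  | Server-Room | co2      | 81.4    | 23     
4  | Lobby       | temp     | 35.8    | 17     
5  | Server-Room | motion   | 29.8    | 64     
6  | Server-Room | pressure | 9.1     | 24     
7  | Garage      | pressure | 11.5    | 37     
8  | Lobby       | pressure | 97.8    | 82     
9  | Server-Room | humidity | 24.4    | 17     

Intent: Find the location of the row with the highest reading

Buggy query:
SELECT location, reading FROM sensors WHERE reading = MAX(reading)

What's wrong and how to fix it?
Bug: MAX(reading) is an aggregate and cannot be used directly in WHERE

Fix: Wrap MAX in a scalar subquery so WHERE compares against a single value

Corrected query:
SELECT location, reading FROM sensors WHERE reading = (SELECT MAX(reading) FROM sensors)

Result:
location | reading
---------+--------
Lobby    | 97.8   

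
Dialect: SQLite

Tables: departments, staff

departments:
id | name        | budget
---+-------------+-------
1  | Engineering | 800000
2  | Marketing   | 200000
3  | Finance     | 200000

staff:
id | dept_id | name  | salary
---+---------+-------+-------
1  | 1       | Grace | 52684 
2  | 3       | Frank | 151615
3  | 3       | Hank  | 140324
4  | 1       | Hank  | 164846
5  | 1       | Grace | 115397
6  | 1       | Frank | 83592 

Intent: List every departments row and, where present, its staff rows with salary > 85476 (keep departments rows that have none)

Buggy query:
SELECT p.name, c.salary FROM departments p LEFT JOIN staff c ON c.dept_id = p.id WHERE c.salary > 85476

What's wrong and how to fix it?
Bug: Filtering c.salary in WHERE discards the NULL rows produced by LEFT JOIN, turning it into an inner join

Fix: Move the right-table condition into the ON clause so unmatched parents are kept

Corrected query:
SELECT p.name, c.salary FROM departments p LEFT JOIN staff c ON c.dept_id = p.id AND c.salary > 85476

Result:
name        | salary
------------+-------
Engineering | 115397
Engineering | 164846
Marketing   | NULL  
Finance     | 140324
Finance     | 151615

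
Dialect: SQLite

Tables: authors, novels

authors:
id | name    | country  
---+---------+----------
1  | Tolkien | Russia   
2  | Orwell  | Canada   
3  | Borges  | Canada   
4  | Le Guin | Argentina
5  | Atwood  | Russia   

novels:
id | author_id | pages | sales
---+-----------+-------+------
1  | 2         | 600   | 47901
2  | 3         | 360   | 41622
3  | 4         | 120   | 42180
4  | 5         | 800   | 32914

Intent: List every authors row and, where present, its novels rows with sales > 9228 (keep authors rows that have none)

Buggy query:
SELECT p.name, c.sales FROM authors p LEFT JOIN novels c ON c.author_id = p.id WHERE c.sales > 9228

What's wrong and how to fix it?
Bug: A WHERE condition on the right-hand table after LEFT JOIN drops unmatched parents

Fix: Move the right-table condition into the ON clause so unmatched parents are kept

Corrected query:
SELECT p.name, c.sales FROM authors p LEFT JOIN novels c ON c.author_id = p.id AND c.sales > 9228

Result:
name    | sales
--------+------
Tolkien | NULL 
Orwell  | 47901
Borges  | 41622
Le Guin | 42180
Atwood  | 32914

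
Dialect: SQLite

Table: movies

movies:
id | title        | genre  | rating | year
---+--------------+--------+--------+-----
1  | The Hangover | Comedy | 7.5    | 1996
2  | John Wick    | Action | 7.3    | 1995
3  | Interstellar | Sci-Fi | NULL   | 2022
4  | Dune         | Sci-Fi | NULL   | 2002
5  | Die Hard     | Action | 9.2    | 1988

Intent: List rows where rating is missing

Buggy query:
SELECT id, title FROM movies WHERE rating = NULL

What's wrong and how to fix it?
Bug: Comparing to NULL with '=' never matches; NULL = NULL is unknown, not true

Fix: Replace '= NULL' with 'IS NULL'

Corrected query:
SELECT id, title FROM movies WHERE rating IS NULL

Result:
id | title       
---+-------------
3  | Interstellar
4  | Dune        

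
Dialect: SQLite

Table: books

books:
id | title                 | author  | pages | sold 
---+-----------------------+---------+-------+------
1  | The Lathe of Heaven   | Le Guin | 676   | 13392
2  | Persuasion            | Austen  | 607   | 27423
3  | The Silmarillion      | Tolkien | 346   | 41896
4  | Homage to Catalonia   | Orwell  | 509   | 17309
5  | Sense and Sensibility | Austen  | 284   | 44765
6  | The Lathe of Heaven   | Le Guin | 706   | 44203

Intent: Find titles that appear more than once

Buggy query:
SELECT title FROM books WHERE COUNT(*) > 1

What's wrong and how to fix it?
Bug: WHERE can't reference COUNT(*); aggregates are computed after WHERE

Fix: GROUP BY title, then filter groups with HAVING COUNT(*) > 1

Corrected query:
SELECT title FROM books GROUP BY title HAVING COUNT(*) > 1

Result:
title              
-------------------
The Lathe of Heaven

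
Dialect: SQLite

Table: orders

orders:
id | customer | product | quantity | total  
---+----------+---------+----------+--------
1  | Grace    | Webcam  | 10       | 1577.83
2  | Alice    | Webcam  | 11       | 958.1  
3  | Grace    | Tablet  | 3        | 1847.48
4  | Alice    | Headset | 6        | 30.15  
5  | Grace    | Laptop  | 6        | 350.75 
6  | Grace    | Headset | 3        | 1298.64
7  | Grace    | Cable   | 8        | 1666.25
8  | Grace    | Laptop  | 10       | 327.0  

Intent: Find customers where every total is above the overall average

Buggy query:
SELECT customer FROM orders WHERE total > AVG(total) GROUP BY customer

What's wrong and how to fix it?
Bug: WHERE evaluates per row before aggregation, so AVG() is unavailable

Fix: Compute the overall average in a scalar subquery and compare each group's MIN against it in HAVING

Corrected query:
SELECT customer FROM orders GROUP BY customer HAVING MIN(total) > (SELECT AVG(total) FROM orders)

Result:
(no rows)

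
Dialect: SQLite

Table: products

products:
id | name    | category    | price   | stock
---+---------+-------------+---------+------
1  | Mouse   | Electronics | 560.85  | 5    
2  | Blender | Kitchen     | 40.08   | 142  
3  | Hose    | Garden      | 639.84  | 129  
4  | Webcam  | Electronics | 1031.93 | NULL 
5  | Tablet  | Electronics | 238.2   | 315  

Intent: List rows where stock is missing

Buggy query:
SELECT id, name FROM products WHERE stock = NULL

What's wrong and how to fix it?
Bug: '= NULL' is always unknown in SQL three-valued logic, so no rows match

Fix: Use IS NULL to test for NULL

Corrected query:
SELECT id, name FROM products WHERE stock IS NULL

Result:
id | name  
---+-------
4  | Webcam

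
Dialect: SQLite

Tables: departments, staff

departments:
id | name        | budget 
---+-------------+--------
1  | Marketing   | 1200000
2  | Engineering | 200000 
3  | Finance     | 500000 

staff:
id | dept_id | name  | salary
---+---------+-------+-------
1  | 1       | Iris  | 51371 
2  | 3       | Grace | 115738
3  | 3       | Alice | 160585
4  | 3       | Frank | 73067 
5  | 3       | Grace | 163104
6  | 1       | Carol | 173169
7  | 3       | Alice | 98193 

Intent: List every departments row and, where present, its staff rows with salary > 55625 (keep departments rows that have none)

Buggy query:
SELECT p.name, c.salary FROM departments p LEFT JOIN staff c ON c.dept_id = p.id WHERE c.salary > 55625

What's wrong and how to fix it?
Bug: Filtering c.salary in WHERE discards the NULL rows produced by LEFT JOIN, turning it into an inner join

Fix: Move the right-table condition into the ON clause so unmatched parents are kept

Corrected query:
SELECT p.name, c.salary FROM departments p LEFT JOIN staff c ON c.dept_id = p.id AND c.salary > 55625

Result:
name        | salary
------------+-------
Marketing   | 173169
Engineering | NULL  
Finance     | 73067 
Finance     | 98193 
Finance     | 115738
Finance     | 160585
Finance     | 163104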